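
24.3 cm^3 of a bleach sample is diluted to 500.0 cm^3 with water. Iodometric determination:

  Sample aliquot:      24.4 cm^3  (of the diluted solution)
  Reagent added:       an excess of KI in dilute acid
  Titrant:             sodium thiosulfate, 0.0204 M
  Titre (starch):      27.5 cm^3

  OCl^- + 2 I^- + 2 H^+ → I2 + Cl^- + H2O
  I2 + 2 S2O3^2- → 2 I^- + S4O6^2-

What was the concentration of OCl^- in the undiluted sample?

0.237 M

n(S2O3^2-) = 0.0275 × 0.0204 = 5.61 × 10^-4 mol
n(I2) = n(S2O3^2-)/2 = 2.81 × 10^-4 mol
n(OCl^-) in the aliquot = 2.81 × 10^-4 mol (1:1 ratio)
[OCl^-]_dilute = 2.81 × 10^-4 / 0.0244 = 0.0115 mol/L
[OCl^-]_original = 0.0115 × 500.0/24.3 = 0.237 mol/L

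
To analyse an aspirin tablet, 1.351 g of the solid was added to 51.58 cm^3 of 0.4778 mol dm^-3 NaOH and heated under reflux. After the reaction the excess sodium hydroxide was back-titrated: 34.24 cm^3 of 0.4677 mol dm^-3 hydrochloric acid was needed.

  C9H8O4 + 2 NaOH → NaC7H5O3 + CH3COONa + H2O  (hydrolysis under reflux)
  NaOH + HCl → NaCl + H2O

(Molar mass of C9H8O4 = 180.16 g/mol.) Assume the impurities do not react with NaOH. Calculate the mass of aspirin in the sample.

n(NaOH) added = 0.05158 × 0.4778 = 0.02464 mol
n(HCl) used in back-titration = 0.03424 × 0.4677 = 0.01601 mol
n(NaOH) left over = 0.01601 mol (1:1 ratio)
n(NaOH) consumed by analyte = 0.02464 − 0.01601 = 8.631 × 10^-3 mol
From the 1:2 ratio, n(C9H8O4) = 1/2 × 8.631 × 10^-3 = 4.315 × 10^-3 mol
mass of C9H8O4 = 4.315 × 10^-3 × 180.16 = 0.7775 g

0.7775 g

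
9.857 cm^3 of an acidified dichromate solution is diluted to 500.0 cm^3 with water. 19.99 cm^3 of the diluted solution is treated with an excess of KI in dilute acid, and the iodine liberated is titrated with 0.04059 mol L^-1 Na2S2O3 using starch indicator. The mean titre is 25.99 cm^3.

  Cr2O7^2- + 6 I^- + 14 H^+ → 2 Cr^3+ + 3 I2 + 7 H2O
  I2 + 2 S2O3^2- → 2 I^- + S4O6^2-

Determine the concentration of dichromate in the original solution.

n(S2O3^2-) = 0.02599 × 0.04059 = 1.055 × 10^-3 mol
n(I2) = n(S2O3^2-)/2 = 5.275 × 10^-4 mol
From the 1:3 ratio, n(Cr2O7^2-) in the aliquot = 1/3 × 5.275 × 10^-4 = 1.758 × 10^-4 mol
[Cr2O7^2-]_dilute = 1.758 × 10^-4 / 0.01999 = 0.008796 mol/L
[Cr2O7^2-]_original = 0.008796 × 500.0/9.857 = 0.4462 mol/L

0.4462 mol/L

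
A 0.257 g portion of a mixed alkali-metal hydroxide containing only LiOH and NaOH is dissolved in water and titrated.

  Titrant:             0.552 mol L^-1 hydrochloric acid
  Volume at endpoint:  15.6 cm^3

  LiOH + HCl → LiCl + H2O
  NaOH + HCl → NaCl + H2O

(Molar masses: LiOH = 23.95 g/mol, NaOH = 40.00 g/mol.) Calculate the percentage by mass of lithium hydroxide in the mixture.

n(HCl) = 0.0156 × 0.552 = 8.61 × 10^-3 mol
Let x = n(LiOH), y = n(NaOH).
Titrant: 1x + 1y = 8.61 × 10^-3;  mass: 23.95x + 40.00y = 0.257
Solving, x = 5.45 × 10^-3 mol, y = 3.16 × 10^-3 mol
mass of LiOH = 5.45 × 10^-3 × 23.95 = 0.130 g
% LiOH = 0.130 / 0.257 × 100 = 50.8 %

50.8 %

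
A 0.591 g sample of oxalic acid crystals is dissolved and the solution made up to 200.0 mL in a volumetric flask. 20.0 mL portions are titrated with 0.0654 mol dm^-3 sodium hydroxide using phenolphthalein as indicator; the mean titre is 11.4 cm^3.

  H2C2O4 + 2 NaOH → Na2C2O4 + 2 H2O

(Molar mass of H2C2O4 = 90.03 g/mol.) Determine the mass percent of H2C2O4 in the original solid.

n(NaOH) per titration = 0.0114 × 0.0654 = 7.46 × 10^-4 mol
From the 1:2 ratio, n(H2C2O4) in each aliquot = 1/2 × 7.46 × 10^-4 = 3.73 × 10^-4 mol
n(H2C2O4) in the whole flask = 3.73 × 10^-4 × 200.0/20.0 = 3.73 × 10^-3 mol
mass of H2C2O4 = 3.73 × 10^-3 × 90.03 = 0.336 g
% H2C2O4 = 0.336 / 0.591 × 100 = 56.8 %

56.8 %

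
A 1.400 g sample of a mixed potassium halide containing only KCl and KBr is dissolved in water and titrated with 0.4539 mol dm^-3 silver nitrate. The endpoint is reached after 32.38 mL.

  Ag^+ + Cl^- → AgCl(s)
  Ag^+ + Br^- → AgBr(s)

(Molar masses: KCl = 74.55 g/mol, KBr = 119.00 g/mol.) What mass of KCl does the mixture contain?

0.5853 g

n(AgNO3) = 0.03238 × 0.4539 = 0.01470 mol
Let x = n(KCl), y = n(KBr).
Titrant: 1x + 1y = 0.01470;  mass: 74.55x + 119.00y = 1.400
Solving, x = 7.851 × 10^-3 mol, y = 6.846 × 10^-3 mol
mass of KCl = 7.851 × 10^-3 × 74.55 = 0.5853 g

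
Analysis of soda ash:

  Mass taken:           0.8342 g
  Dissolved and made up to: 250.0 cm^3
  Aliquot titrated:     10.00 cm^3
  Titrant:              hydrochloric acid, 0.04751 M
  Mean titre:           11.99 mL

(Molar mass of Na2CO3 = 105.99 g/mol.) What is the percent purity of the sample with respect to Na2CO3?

Na2CO3 + 2 HCl → 2 NaCl + H2O + CO2
n(HCl) per titration = 0.01199 × 0.04751 = 5.696 × 10^-4 mol
From the 1:2 ratio, n(Na2CO3) in each aliquot = 1/2 × 5.696 × 10^-4 = 2.848 × 10^-4 mol
n(Na2CO3) in the whole flask = 2.848 × 10^-4 × 250.0/10.00 = 7.121 × 10^-3 mol
mass of Na2CO3 = 7.121 × 10^-3 × 105.99 = 0.7547 g
% Na2CO3 = 0.7547 / 0.8342 × 100 = 90.47 %

90.47 %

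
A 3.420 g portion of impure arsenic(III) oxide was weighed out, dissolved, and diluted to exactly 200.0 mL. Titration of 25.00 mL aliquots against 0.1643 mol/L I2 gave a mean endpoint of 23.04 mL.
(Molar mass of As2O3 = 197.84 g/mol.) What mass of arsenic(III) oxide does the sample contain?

2.996 g

As2O3 + 2 I2 + 2 H2O → As2O5 + 4 HI
n(I2) per titration = 0.02304 × 0.1643 = 3.785 × 10^-3 mol
From the 1:2 ratio, n(As2O3) in each aliquot = 1/2 × 3.785 × 10^-3 = 1.893 × 10^-3 mol
n(As2O3) in the whole flask = 1.893 × 10^-3 × 200.0/25.00 = 0.01514 mol
mass of As2O3 = 0.01514 × 197.84 = 2.996 g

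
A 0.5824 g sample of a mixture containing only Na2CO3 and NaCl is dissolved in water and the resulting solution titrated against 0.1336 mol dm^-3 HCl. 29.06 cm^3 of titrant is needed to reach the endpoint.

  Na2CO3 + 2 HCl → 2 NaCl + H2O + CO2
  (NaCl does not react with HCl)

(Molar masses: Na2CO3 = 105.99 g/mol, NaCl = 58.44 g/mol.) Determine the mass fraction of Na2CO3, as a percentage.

35.33 %

n(HCl) = 0.02906 × 0.1336 = 3.882 × 10^-3 mol
Let x = n(Na2CO3), y = n(NaCl).
Titrant: 2x = 3.882 × 10^-3;  mass: 105.99x + 58.44y = 0.5824
Solving, x = 1.941 × 10^-3 mol, y = 6.445 × 10^-3 mol
mass of Na2CO3 = 1.941 × 10^-3 × 105.99 = 0.2057 g
% Na2CO3 = 0.2057 / 0.5824 × 100 = 35.33 %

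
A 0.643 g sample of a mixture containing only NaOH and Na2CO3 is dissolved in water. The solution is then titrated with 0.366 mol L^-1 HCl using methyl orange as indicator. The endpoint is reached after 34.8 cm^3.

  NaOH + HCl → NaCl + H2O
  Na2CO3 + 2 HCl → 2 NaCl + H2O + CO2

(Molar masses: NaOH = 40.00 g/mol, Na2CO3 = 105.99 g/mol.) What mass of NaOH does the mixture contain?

n(HCl) = 0.0348 × 0.366 = 0.0127 mol
Let x = n(NaOH), y = n(Na2CO3).
Titrant: 1x + 2y = 0.0127;  mass: 40.00x + 105.99y = 0.643
Solving, x = 2.46 × 10^-3 mol, y = 5.14 × 10^-3 mol
mass of NaOH = 2.46 × 10^-3 × 40.00 = 0.0985 g

0.0985 g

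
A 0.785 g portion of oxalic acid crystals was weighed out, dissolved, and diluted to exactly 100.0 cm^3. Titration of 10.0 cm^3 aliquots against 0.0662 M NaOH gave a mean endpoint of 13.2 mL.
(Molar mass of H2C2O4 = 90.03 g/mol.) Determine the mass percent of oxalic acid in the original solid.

50.1 %

H2C2O4 + 2 NaOH → Na2C2O4 + 2 H2O
n(NaOH) per titration = 0.0132 × 0.0662 = 8.74 × 10^-4 mol
From the 1:2 ratio, n(H2C2O4) in each aliquot = 1/2 × 8.74 × 10^-4 = 4.37 × 10^-4 mol
n(H2C2O4) in the whole flask = 4.37 × 10^-4 × 100.0/10.0 = 4.37 × 10^-3 mol
mass of H2C2O4 = 4.37 × 10^-3 × 90.03 = 0.393 g
% H2C2O4 = 0.393 / 0.785 × 100 = 50.1 %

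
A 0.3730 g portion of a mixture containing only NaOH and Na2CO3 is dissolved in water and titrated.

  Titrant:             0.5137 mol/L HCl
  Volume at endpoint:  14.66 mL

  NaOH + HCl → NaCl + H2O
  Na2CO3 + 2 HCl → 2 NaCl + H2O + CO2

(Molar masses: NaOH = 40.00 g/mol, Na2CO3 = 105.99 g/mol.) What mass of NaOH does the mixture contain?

0.08033 g

n(HCl) = 0.01466 × 0.5137 = 7.531 × 10^-3 mol
Let x = n(NaOH), y = n(Na2CO3).
Titrant: 1x + 2y = 7.531 × 10^-3;  mass: 40.00x + 105.99y = 0.3730
Solving, x = 2.008 × 10^-3 mol, y = 2.761 × 10^-3 mol
mass of NaOH = 2.008 × 10^-3 × 40.00 = 0.08033 g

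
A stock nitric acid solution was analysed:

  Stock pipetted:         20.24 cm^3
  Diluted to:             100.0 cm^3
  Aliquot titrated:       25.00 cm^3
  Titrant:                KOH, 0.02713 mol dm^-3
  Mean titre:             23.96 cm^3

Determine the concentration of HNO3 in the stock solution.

HNO3 + KOH → KNO3 + H2O
n(KOH) = 0.02396 × 0.02713 = 6.500 × 10^-4 mol
n(HNO3) in the aliquot = 6.500 × 10^-4 mol (1:1 ratio)
[HNO3]_dilute = 6.500 × 10^-4 / 0.02500 = 0.02600 mol/L
Dilution factor = 100.0 / 20.24 = 4.941
[HNO3]_stock = 0.02600 × 4.941 = 0.1285 mol/L

0.1285 mol/L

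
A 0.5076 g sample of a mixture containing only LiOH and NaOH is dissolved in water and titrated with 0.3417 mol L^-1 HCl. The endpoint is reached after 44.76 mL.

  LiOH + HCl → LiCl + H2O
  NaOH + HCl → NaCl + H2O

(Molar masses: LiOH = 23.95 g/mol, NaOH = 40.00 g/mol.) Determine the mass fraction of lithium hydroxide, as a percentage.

30.63 %

n(HCl) = 0.04476 × 0.3417 = 0.01529 mol
Let x = n(LiOH), y = n(NaOH).
Titrant: 1x + 1y = 0.01529;  mass: 23.95x + 40.00y = 0.5076
Solving, x = 6.491 × 10^-3 mol, y = 8.804 × 10^-3 mol
mass of LiOH = 6.491 × 10^-3 × 23.95 = 0.1555 g
% LiOH = 0.1555 / 0.5076 × 100 = 30.63 %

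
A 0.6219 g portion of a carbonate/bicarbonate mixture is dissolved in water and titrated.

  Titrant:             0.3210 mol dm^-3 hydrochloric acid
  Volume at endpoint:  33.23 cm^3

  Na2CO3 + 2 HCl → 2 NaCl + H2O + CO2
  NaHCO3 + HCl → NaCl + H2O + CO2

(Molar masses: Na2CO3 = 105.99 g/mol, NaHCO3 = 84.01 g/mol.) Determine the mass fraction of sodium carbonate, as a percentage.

75.34 %

n(HCl) = 0.03323 × 0.3210 = 0.01067 mol
Let x = n(Na2CO3), y = n(NaHCO3).
Titrant: 2x + 1y = 0.01067;  mass: 105.99x + 84.01y = 0.6219
Solving, x = 4.421 × 10^-3 mol, y = 1.825 × 10^-3 mol
mass of Na2CO3 = 4.421 × 10^-3 × 105.99 = 0.4686 g
% Na2CO3 = 0.4686 / 0.6219 × 100 = 75.34 %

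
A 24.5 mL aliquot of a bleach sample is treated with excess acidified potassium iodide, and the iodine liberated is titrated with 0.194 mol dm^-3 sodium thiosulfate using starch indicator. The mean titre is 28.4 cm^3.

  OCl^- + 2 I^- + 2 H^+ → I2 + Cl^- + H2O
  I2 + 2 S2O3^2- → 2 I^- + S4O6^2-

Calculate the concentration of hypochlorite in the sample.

n(S2O3^2-) = 0.0284 × 0.194 = 5.51 × 10^-3 mol
n(I2) = n(S2O3^2-)/2 = 2.75 × 10^-3 mol
n(OCl^-) in the aliquot = 2.75 × 10^-3 mol (1:1 ratio)
[OCl^-] = 2.75 × 10^-3 / 0.0245 = 0.112 mol/L

0.112 mol/L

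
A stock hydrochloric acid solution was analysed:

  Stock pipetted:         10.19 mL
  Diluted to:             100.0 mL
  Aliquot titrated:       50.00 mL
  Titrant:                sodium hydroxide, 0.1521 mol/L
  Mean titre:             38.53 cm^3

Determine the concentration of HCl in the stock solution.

HCl + NaOH → NaCl + H2O
n(NaOH) = 0.03853 × 0.1521 = 5.860 × 10^-3 mol
n(HCl) in the aliquot = 5.860 × 10^-3 mol (1:1 ratio)
[HCl]_dilute = 5.860 × 10^-3 / 0.05000 = 0.1172 mol/L
Dilution factor = 100.0 / 10.19 = 9.814
[HCl]_stock = 0.1172 × 9.814 = 1.150 mol/L

1.150 mol/L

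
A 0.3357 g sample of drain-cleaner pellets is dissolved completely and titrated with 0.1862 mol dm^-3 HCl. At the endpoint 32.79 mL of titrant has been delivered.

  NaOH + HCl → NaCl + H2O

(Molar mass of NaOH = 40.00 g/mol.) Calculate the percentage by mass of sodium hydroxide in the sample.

n(HCl) = 0.03279 L × 0.1862 mol/L = 6.105 × 10^-3 mol
n(NaOH) = 6.105 × 10^-3 mol (1:1 ratio)
mass of NaOH = 6.105 × 10^-3 × 40.00 g/mol = 0.2442 g
% NaOH = 0.2442 / 0.3357 × 100 = 72.75 %

72.75 %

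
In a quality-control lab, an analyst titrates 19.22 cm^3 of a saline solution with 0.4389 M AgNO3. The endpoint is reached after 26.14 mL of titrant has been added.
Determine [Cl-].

0.5969 M

Ag^+ + Cl^- → AgCl(s)
n(AgNO3) = 0.02614 L × 0.4389 mol/L = 0.01147 mol
n(Cl-) = 0.01147 mol (1:1 mole ratio)
[Cl-] = 0.01147 mol / 0.01922 L = 0.5969 mol/L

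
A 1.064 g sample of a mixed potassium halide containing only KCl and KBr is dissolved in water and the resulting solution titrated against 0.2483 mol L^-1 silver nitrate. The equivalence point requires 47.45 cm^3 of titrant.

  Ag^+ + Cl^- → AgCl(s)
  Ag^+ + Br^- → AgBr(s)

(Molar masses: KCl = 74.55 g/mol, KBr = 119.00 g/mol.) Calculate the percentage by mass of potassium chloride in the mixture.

n(AgNO3) = 0.04745 × 0.2483 = 0.01178 mol
Let x = n(KCl), y = n(KBr).
Titrant: 1x + 1y = 0.01178;  mass: 74.55x + 119.00y = 1.064
Solving, x = 7.605 × 10^-3 mol, y = 4.177 × 10^-3 mol
mass of KCl = 7.605 × 10^-3 × 74.55 = 0.5669 g
% KCl = 0.5669 / 1.064 × 100 = 53.28 %

53.28 %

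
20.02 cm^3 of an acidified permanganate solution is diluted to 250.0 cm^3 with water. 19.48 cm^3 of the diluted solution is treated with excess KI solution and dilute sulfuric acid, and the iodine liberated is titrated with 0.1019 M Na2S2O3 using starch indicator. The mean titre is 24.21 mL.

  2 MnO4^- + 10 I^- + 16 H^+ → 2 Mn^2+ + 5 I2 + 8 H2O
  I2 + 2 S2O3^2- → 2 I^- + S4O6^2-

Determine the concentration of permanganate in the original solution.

0.3163 M

n(S2O3^2-) = 0.02421 × 0.1019 = 2.467 × 10^-3 mol
n(I2) = n(S2O3^2-)/2 = 1.233 × 10^-3 mol
From the 2:5 ratio, n(MnO4^-) in the aliquot = 2/5 × 1.233 × 10^-3 = 4.934 × 10^-4 mol
[MnO4^-]_dilute = 4.934 × 10^-4 / 0.01948 = 0.02533 mol/L
[MnO4^-]_original = 0.02533 × 250.0/20.02 = 0.3163 mol/L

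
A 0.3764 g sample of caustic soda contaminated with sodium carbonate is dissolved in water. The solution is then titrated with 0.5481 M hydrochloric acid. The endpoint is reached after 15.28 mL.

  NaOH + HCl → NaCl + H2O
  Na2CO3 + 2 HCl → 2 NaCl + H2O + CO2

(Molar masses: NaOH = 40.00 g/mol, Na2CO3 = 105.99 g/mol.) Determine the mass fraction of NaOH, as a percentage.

55.14 %

n(HCl) = 0.01528 × 0.5481 = 8.375 × 10^-3 mol
Let x = n(NaOH), y = n(Na2CO3).
Titrant: 1x + 2y = 8.375 × 10^-3;  mass: 40.00x + 105.99y = 0.3764
Solving, x = 5.189 × 10^-3 mol, y = 1.593 × 10^-3 mol
mass of NaOH = 5.189 × 10^-3 × 40.00 = 0.2076 g
% NaOH = 0.2076 / 0.3764 × 100 = 55.14 %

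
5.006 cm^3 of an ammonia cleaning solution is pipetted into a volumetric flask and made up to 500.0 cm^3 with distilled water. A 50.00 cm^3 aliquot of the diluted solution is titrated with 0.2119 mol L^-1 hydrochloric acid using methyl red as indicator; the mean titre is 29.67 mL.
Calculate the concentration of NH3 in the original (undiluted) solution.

12.56 mol/L

NH3 + HCl → NH4Cl
n(HCl) = 0.02967 × 0.2119 = 6.287 × 10^-3 mol
n(NH3) in the aliquot = 6.287 × 10^-3 mol (1:1 ratio)
[NH3]_dilute = 6.287 × 10^-3 / 0.05000 = 0.1257 mol/L
Dilution factor = 500.0 / 5.006 = 99.88
[NH3]_stock = 0.1257 × 99.88 = 12.56 mol/L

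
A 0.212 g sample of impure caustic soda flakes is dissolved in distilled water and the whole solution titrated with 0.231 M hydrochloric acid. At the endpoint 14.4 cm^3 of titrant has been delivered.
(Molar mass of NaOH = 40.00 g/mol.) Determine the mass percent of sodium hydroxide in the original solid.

NaOH + HCl → NaCl + H2O
n(HCl) = 0.0144 L × 0.231 mol/L = 3.33 × 10^-3 mol
n(NaOH) = 3.33 × 10^-3 mol (1:1 ratio)
mass of NaOH = 3.33 × 10^-3 × 40.00 g/mol = 0.133 g
% NaOH = 0.133 / 0.212 × 100 = 62.8 %

62.8 %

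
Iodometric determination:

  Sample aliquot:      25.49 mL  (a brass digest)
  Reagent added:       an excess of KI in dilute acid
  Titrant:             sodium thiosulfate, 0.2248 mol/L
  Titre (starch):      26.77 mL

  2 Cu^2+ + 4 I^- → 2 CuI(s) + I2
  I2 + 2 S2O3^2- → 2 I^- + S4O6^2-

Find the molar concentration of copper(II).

0.2361 mol/L

n(S2O3^2-) = 0.02677 × 0.2248 = 6.018 × 10^-3 mol
n(I2) = n(S2O3^2-)/2 = 3.009 × 10^-3 mol
From the 2:1 ratio, n(Cu2+) in the aliquot = 2/1 × 3.009 × 10^-3 = 6.018 × 10^-3 mol
[Cu2+] = 6.018 × 10^-3 / 0.02549 = 0.2361 mol/L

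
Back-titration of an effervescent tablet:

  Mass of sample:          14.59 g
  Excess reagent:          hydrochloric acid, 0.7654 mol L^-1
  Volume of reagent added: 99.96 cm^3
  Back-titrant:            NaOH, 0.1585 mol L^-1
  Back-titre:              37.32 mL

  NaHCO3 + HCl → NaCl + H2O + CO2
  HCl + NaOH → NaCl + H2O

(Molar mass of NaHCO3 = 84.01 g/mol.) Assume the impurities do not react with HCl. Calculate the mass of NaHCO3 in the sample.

n(HCl) added = 0.09996 × 0.7654 = 0.07651 mol
n(NaOH) used in back-titration = 0.03732 × 0.1585 = 5.915 × 10^-3 mol
n(HCl) left over = 5.915 × 10^-3 mol (1:1 ratio)
n(HCl) consumed by analyte = 0.07651 − 5.915 × 10^-3 = 0.07059 mol
n(NaHCO3) = 0.07059 mol (1:1 ratio)
mass of NaHCO3 = 0.07059 × 84.01 = 5.931 g

5.931 g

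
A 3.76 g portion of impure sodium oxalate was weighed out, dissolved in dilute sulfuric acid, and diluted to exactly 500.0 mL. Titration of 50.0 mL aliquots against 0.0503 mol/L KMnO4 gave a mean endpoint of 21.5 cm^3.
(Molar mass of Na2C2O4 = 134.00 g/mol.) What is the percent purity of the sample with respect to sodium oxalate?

96.4 %

2 MnO4^- + 5 C2O4^2- + 16 H^+ → 2 Mn^2+ + 10 CO2 + 8 H2O
n(KMnO4) per titration = 0.0215 × 0.0503 = 1.08 × 10^-3 mol
From the 5:2 ratio, n(Na2C2O4) in each aliquot = 5/2 × 1.08 × 10^-3 = 2.70 × 10^-3 mol
n(Na2C2O4) in the whole flask = 2.70 × 10^-3 × 500.0/50.0 = 0.0270 mol
mass of Na2C2O4 = 0.0270 × 134.00 = 3.62 g
% Na2C2O4 = 3.62 / 3.76 × 100 = 96.4 %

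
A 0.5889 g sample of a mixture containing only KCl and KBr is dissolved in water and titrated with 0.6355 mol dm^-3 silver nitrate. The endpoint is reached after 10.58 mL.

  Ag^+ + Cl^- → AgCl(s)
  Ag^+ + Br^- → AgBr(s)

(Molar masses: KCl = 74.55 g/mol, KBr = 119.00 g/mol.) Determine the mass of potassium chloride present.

0.3542 g

n(AgNO3) = 0.01058 × 0.6355 = 6.724 × 10^-3 mol
Let x = n(KCl), y = n(KBr).
Titrant: 1x + 1y = 6.724 × 10^-3;  mass: 74.55x + 119.00y = 0.5889
Solving, x = 4.752 × 10^-3 mol, y = 1.972 × 10^-3 mol
mass of KCl = 4.752 × 10^-3 × 74.55 = 0.3542 g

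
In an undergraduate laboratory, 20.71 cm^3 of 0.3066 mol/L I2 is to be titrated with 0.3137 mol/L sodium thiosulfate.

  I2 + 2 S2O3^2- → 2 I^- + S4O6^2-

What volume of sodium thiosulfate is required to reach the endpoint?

n(I2) = 0.02071 L × 0.3066 mol/L = 6.350 × 10^-3 mol
From the 2:1 stoichiometry, n(Na2S2O3) = 2/1 × 6.350 × 10^-3 = 0.01270 mol
V(Na2S2O3) = 0.01270 mol / 0.3137 mol/L = 0.04048 L = 40.48 mL

40.48 mL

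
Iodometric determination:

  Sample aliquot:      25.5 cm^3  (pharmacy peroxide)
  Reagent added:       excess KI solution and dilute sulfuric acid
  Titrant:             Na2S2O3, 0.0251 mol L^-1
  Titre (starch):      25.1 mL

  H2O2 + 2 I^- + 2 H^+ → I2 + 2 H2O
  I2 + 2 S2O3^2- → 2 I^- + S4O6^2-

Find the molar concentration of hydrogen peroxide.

0.0124 mol/L

n(S2O3^2-) = 0.0251 × 0.0251 = 6.30 × 10^-4 mol
n(I2) = n(S2O3^2-)/2 = 3.15 × 10^-4 mol
n(H2O2) in the aliquot = 3.15 × 10^-4 mol (1:1 ratio)
[H2O2] = 3.15 × 10^-4 / 0.0255 = 0.0124 mol/L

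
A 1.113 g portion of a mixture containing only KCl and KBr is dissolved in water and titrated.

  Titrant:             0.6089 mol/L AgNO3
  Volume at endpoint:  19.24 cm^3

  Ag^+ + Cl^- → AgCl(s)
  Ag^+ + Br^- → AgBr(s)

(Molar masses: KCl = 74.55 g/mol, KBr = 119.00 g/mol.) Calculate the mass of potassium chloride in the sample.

n(AgNO3) = 0.01924 × 0.6089 = 0.01172 mol
Let x = n(KCl), y = n(KBr).
Titrant: 1x + 1y = 0.01172;  mass: 74.55x + 119.00y = 1.113
Solving, x = 6.324 × 10^-3 mol, y = 5.391 × 10^-3 mol
mass of KCl = 6.324 × 10^-3 × 74.55 = 0.4715 g

0.4715 g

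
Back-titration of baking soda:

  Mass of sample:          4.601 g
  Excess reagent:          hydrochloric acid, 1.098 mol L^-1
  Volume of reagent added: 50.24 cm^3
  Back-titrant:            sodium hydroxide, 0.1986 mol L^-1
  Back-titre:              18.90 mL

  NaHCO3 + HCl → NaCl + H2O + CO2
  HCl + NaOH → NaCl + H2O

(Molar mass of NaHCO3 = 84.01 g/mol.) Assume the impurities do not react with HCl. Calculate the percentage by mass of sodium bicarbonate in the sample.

n(HCl) added = 0.05024 × 1.098 = 0.05516 mol
n(NaOH) used in back-titration = 0.01890 × 0.1986 = 3.754 × 10^-3 mol
n(HCl) left over = 3.754 × 10^-3 mol (1:1 ratio)
n(HCl) consumed by analyte = 0.05516 − 3.754 × 10^-3 = 0.05141 mol
n(NaHCO3) = 0.05141 mol (1:1 ratio)
mass of NaHCO3 = 0.05141 × 84.01 = 4.319 g
% NaHCO3 = 4.319 / 4.601 × 100 = 93.87 %

93.87 %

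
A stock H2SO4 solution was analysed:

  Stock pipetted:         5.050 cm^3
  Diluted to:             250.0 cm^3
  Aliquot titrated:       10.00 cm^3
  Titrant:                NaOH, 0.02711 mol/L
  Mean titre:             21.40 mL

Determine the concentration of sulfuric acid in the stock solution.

H2SO4 + 2 NaOH → Na2SO4 + 2 H2O
n(NaOH) = 0.02140 × 0.02711 = 5.802 × 10^-4 mol
From the 1:2 ratio, n(H2SO4) in the aliquot = 1/2 × 5.802 × 10^-4 = 2.901 × 10^-4 mol
[H2SO4]_dilute = 2.901 × 10^-4 / 0.01000 = 0.02901 mol/L
Dilution factor = 250.0 / 5.050 = 49.50
[H2SO4]_stock = 0.02901 × 49.50 = 1.436 mol/L

1.436 mol/L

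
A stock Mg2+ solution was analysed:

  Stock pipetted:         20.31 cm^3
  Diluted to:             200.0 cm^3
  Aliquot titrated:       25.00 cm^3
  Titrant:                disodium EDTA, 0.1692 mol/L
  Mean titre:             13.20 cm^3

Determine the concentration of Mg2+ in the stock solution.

0.8797 mol/L

Mg^2+ + EDTA^4- → [Mg(EDTA)]^2-
n(EDTA) = 0.01320 × 0.1692 = 2.233 × 10^-3 mol
n(Mg2+) in the aliquot = 2.233 × 10^-3 mol (1:1 ratio)
[Mg2+]_dilute = 2.233 × 10^-3 / 0.02500 = 0.08934 mol/L
Dilution factor = 200.0 / 20.31 = 9.847
[Mg2+]_stock = 0.08934 × 9.847 = 0.8797 mol/L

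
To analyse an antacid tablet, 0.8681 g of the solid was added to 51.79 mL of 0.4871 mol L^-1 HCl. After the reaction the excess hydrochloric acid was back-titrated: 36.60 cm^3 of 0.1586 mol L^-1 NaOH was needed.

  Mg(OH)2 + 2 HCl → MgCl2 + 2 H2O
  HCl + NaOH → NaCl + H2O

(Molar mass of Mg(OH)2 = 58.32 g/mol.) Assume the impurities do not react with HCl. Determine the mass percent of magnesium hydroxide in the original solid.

n(HCl) added = 0.05179 × 0.4871 = 0.02523 mol
n(NaOH) used in back-titration = 0.03660 × 0.1586 = 5.805 × 10^-3 mol
n(HCl) left over = 5.805 × 10^-3 mol (1:1 ratio)
n(HCl) consumed by analyte = 0.02523 − 5.805 × 10^-3 = 0.01942 mol
From the 1:2 ratio, n(Mg(OH)2) = 1/2 × 0.01942 = 9.711 × 10^-3 mol
mass of Mg(OH)2 = 9.711 × 10^-3 × 58.32 = 0.5663 g
% Mg(OH)2 = 0.5663 / 0.8681 × 100 = 65.24 %

65.24 %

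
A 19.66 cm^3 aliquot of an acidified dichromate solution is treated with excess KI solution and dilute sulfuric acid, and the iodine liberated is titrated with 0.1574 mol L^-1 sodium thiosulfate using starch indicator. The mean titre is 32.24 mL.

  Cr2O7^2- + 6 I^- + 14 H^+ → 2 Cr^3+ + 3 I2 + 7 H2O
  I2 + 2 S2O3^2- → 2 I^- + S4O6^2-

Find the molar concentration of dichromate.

0.04302 mol/L

n(S2O3^2-) = 0.03224 × 0.1574 = 5.075 × 10^-3 mol
n(I2) = n(S2O3^2-)/2 = 2.537 × 10^-3 mol
From the 1:3 ratio, n(Cr2O7^2-) in the aliquot = 1/3 × 2.537 × 10^-3 = 8.458 × 10^-4 mol
[Cr2O7^2-] = 8.458 × 10^-4 / 0.01966 = 0.04302 mol/L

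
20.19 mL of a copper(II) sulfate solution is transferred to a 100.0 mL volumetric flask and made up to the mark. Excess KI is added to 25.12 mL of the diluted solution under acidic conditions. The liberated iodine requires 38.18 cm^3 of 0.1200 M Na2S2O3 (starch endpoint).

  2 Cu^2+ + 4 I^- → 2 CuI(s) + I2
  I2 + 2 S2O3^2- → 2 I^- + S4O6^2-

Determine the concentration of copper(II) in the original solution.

n(S2O3^2-) = 0.03818 × 0.1200 = 4.582 × 10^-3 mol
n(I2) = n(S2O3^2-)/2 = 2.291 × 10^-3 mol
From the 2:1 ratio, n(Cu2+) in the aliquot = 2/1 × 2.291 × 10^-3 = 4.582 × 10^-3 mol
[Cu2+]_dilute = 4.582 × 10^-3 / 0.02512 = 0.1824 mol/L
[Cu2+]_original = 0.1824 × 100.0/20.19 = 0.9034 mol/L

0.9034 M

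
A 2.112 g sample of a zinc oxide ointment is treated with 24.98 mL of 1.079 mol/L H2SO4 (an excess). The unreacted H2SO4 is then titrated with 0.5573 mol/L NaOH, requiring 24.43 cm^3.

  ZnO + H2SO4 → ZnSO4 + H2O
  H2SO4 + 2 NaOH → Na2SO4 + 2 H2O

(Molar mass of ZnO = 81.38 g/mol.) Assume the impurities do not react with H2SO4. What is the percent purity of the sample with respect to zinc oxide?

n(H2SO4) added = 0.02498 × 1.079 = 0.02695 mol
n(NaOH) used in back-titration = 0.02443 × 0.5573 = 0.01361 mol
From the 1:2 ratio, n(H2SO4) left over = 1/2 × 0.01361 = 6.807 × 10^-3 mol
n(H2SO4) consumed by analyte = 0.02695 − 6.807 × 10^-3 = 0.02015 mol
n(ZnO) = 0.02015 mol (1:1 ratio)
mass of ZnO = 0.02015 × 81.38 = 1.639 g
% ZnO = 1.639 / 2.112 × 100 = 77.63 %

77.63 %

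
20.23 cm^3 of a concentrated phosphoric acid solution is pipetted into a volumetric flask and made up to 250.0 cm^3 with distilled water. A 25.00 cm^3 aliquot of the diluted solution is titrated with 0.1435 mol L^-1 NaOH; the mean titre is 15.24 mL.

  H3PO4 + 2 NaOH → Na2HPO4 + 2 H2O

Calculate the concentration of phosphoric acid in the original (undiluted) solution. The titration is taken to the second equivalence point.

0.5405 mol/L

n(NaOH) = 0.01524 × 0.1435 = 2.187 × 10^-3 mol
From the 1:2 ratio, n(H3PO4) in the aliquot = 1/2 × 2.187 × 10^-3 = 1.093 × 10^-3 mol
[H3PO4]_dilute = 1.093 × 10^-3 / 0.02500 = 0.04374 mol/L
Dilution factor = 250.0 / 20.23 = 12.36
[H3PO4]_stock = 0.04374 × 12.36 = 0.5405 mol/L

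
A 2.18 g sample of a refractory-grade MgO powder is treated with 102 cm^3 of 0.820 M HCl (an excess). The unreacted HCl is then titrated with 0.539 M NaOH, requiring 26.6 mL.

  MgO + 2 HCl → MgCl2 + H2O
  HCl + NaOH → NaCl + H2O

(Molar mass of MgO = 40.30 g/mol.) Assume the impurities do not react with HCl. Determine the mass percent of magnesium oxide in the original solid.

64.1 %

n(HCl) added = 0.102 × 0.820 = 0.0836 mol
n(NaOH) used in back-titration = 0.0266 × 0.539 = 0.0143 mol
n(HCl) left over = 0.0143 mol (1:1 ratio)
n(HCl) consumed by analyte = 0.0836 − 0.0143 = 0.0693 mol
From the 1:2 ratio, n(MgO) = 1/2 × 0.0693 = 0.0347 mol
mass of MgO = 0.0347 × 40.30 = 1.40 g
% MgO = 1.40 / 2.18 × 100 = 64.1 %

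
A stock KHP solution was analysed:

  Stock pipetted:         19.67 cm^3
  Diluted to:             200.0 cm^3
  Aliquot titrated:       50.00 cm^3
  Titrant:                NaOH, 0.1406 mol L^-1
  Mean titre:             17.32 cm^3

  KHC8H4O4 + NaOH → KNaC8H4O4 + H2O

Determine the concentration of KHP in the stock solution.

0.4952 mol/L

n(NaOH) = 0.01732 × 0.1406 = 2.435 × 10^-3 mol
n(KHC8H4O4) in the aliquot = 2.435 × 10^-3 mol (1:1 ratio)
[KHC8H4O4]_dilute = 2.435 × 10^-3 / 0.05000 = 0.04870 mol/L
Dilution factor = 200.0 / 19.67 = 10.17
[KHC8H4O4]_stock = 0.04870 × 10.17 = 0.4952 mol/L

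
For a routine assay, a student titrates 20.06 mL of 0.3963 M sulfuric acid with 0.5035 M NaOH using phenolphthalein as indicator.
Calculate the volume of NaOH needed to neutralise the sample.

H2SO4 + 2 NaOH → Na2SO4 + 2 H2O
n(H2SO4) = 0.02006 L × 0.3963 mol/L = 7.950 × 10^-3 mol
From the 2:1 stoichiometry, n(NaOH) = 2/1 × 7.950 × 10^-3 = 0.01590 mol
V(NaOH) = 0.01590 mol / 0.5035 mol/L = 0.03158 L = 31.58 mL

31.58 mL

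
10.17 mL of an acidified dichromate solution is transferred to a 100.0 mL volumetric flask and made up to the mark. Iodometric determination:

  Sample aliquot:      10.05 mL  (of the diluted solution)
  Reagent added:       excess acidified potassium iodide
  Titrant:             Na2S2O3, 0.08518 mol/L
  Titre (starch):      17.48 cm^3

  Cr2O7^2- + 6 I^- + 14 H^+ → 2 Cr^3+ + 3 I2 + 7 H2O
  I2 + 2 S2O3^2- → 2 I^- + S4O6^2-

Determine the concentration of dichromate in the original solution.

0.2428 mol/L

n(S2O3^2-) = 0.01748 × 0.08518 = 1.489 × 10^-3 mol
n(I2) = n(S2O3^2-)/2 = 7.445 × 10^-4 mol
From the 1:3 ratio, n(Cr2O7^2-) in the aliquot = 1/3 × 7.445 × 10^-4 = 2.482 × 10^-4 mol
[Cr2O7^2-]_dilute = 2.482 × 10^-4 / 0.01005 = 0.02469 mol/L
[Cr2O7^2-]_original = 0.02469 × 100.0/10.17 = 0.2428 mol/L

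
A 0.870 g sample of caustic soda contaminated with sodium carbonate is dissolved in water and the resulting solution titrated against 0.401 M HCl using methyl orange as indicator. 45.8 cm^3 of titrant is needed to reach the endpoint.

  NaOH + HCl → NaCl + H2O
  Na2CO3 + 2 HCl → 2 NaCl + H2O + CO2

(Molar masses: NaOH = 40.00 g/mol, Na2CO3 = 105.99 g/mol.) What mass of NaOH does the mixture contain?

0.318 g

n(HCl) = 0.0458 × 0.401 = 0.0184 mol
Let x = n(NaOH), y = n(Na2CO3).
Titrant: 1x + 2y = 0.0184;  mass: 40.00x + 105.99y = 0.870
Solving, x = 7.95 × 10^-3 mol, y = 5.21 × 10^-3 mol
mass of NaOH = 7.95 × 10^-3 × 40.00 = 0.318 g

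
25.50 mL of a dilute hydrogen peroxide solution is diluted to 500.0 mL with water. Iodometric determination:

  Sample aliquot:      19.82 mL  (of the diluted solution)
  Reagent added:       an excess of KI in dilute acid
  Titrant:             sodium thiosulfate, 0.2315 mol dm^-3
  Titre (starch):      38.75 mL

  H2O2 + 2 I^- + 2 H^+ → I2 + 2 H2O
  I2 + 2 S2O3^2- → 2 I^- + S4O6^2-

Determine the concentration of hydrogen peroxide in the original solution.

n(S2O3^2-) = 0.03875 × 0.2315 = 8.971 × 10^-3 mol
n(I2) = n(S2O3^2-)/2 = 4.485 × 10^-3 mol
n(H2O2) in the aliquot = 4.485 × 10^-3 mol (1:1 ratio)
[H2O2]_dilute = 4.485 × 10^-3 / 0.01982 = 0.2263 mol/L
[H2O2]_original = 0.2263 × 500.0/25.50 = 4.437 mol/L

4.437 mol/L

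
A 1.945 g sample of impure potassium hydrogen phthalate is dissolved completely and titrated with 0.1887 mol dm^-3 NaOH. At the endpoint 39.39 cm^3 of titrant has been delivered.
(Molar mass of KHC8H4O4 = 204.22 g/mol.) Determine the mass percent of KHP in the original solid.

78.04 %

KHC8H4O4 + NaOH → KNaC8H4O4 + H2O
n(NaOH) = 0.03939 L × 0.1887 mol/L = 7.433 × 10^-3 mol
n(KHC8H4O4) = 7.433 × 10^-3 mol (1:1 ratio)
mass of KHC8H4O4 = 7.433 × 10^-3 × 204.22 g/mol = 1.518 g
% KHC8H4O4 = 1.518 / 1.945 × 100 = 78.04 %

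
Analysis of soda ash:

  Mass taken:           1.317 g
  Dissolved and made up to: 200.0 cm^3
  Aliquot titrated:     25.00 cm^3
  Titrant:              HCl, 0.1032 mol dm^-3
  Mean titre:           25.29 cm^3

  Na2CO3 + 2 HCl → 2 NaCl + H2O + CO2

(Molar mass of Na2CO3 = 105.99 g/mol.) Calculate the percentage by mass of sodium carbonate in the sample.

n(HCl) per titration = 0.02529 × 0.1032 = 2.610 × 10^-3 mol
From the 1:2 ratio, n(Na2CO3) in each aliquot = 1/2 × 2.610 × 10^-3 = 1.305 × 10^-3 mol
n(Na2CO3) in the whole flask = 1.305 × 10^-3 × 200.0/25.00 = 0.01044 mol
mass of Na2CO3 = 0.01044 × 105.99 = 1.107 g
% Na2CO3 = 1.107 / 1.317 × 100 = 84.02 %

84.02 %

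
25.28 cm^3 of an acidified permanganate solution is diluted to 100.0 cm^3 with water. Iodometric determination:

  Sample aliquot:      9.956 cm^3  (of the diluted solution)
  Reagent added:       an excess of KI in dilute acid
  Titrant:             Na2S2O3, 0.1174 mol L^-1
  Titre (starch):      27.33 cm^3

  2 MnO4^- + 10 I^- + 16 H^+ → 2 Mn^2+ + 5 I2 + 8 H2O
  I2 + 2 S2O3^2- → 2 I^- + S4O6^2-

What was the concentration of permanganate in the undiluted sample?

0.2550 mol/L

n(S2O3^2-) = 0.02733 × 0.1174 = 3.209 × 10^-3 mol
n(I2) = n(S2O3^2-)/2 = 1.604 × 10^-3 mol
From the 2:5 ratio, n(MnO4^-) in the aliquot = 2/5 × 1.604 × 10^-3 = 6.417 × 10^-4 mol
[MnO4^-]_dilute = 6.417 × 10^-4 / 0.009956 = 0.06445 mol/L
[MnO4^-]_original = 0.06445 × 100.0/25.28 = 0.2550 mol/L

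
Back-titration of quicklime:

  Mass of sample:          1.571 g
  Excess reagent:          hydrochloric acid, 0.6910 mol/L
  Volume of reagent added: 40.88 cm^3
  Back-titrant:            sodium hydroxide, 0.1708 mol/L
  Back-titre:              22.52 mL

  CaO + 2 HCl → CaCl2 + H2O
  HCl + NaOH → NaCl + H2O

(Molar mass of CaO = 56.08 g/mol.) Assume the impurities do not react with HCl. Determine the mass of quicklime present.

n(HCl) added = 0.04088 × 0.6910 = 0.02825 mol
n(NaOH) used in back-titration = 0.02252 × 0.1708 = 3.846 × 10^-3 mol
n(HCl) left over = 3.846 × 10^-3 mol (1:1 ratio)
n(HCl) consumed by analyte = 0.02825 − 3.846 × 10^-3 = 0.02440 mol
From the 1:2 ratio, n(CaO) = 1/2 × 0.02440 = 0.01220 mol
mass of CaO = 0.01220 × 56.08 = 0.6842 g

0.6842 g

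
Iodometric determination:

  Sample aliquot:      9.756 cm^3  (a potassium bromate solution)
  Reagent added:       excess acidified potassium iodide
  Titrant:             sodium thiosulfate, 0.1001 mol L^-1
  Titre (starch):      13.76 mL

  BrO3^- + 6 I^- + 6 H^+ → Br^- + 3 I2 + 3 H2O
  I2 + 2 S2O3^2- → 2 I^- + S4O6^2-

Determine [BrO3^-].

0.02353 mol/L

n(S2O3^2-) = 0.01376 × 0.1001 = 1.377 × 10^-3 mol
n(I2) = n(S2O3^2-)/2 = 6.887 × 10^-4 mol
From the 1:3 ratio, n(BrO3^-) in the aliquot = 1/3 × 6.887 × 10^-4 = 2.296 × 10^-4 mol
[BrO3^-] = 2.296 × 10^-4 / 0.009756 = 0.02353 mol/L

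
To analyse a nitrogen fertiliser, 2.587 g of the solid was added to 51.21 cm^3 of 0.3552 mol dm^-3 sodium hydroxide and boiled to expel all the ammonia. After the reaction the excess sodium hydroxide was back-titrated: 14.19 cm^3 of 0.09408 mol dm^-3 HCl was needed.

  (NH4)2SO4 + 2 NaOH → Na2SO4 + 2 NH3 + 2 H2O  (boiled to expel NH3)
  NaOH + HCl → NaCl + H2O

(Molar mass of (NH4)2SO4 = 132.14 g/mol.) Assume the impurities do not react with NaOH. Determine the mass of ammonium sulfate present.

n(NaOH) added = 0.05121 × 0.3552 = 0.01819 mol
n(HCl) used in back-titration = 0.01419 × 0.09408 = 1.335 × 10^-3 mol
n(NaOH) left over = 1.335 × 10^-3 mol (1:1 ratio)
n(NaOH) consumed by analyte = 0.01819 − 1.335 × 10^-3 = 0.01685 mol
From the 1:2 ratio, n((NH4)2SO4) = 1/2 × 0.01685 = 8.427 × 10^-3 mol
mass of (NH4)2SO4 = 8.427 × 10^-3 × 132.14 = 1.114 g

1.114 g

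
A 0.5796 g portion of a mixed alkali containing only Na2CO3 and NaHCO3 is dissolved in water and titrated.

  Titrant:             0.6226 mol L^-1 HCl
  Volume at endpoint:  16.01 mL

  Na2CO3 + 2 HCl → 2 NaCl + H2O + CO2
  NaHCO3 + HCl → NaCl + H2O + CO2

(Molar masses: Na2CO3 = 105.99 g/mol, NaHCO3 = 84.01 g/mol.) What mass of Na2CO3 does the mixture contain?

0.4405 g

n(HCl) = 0.01601 × 0.6226 = 9.968 × 10^-3 mol
Let x = n(Na2CO3), y = n(NaHCO3).
Titrant: 2x + 1y = 9.968 × 10^-3;  mass: 105.99x + 84.01y = 0.5796
Solving, x = 4.156 × 10^-3 mol, y = 1.656 × 10^-3 mol
mass of Na2CO3 = 4.156 × 10^-3 × 105.99 = 0.4405 g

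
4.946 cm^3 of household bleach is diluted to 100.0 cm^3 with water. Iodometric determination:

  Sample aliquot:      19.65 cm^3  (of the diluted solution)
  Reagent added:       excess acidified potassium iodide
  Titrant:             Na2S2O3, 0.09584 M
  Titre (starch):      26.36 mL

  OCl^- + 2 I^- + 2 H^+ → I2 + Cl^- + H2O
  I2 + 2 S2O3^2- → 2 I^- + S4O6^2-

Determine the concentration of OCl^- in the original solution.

1.300 M

n(S2O3^2-) = 0.02636 × 0.09584 = 2.526 × 10^-3 mol
n(I2) = n(S2O3^2-)/2 = 1.263 × 10^-3 mol
n(OCl^-) in the aliquot = 1.263 × 10^-3 mol (1:1 ratio)
[OCl^-]_dilute = 1.263 × 10^-3 / 0.01965 = 0.06428 mol/L
[OCl^-]_original = 0.06428 × 100.0/4.946 = 1.300 mol/L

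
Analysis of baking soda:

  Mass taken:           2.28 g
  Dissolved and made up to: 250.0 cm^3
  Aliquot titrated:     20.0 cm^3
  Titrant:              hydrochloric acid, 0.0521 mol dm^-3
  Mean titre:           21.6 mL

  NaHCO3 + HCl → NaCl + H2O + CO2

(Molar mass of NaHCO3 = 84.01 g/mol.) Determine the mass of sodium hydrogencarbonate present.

1.18 g

n(HCl) per titration = 0.0216 × 0.0521 = 1.13 × 10^-3 mol
n(NaHCO3) in each aliquot = 1.13 × 10^-3 mol (1:1 ratio)
n(NaHCO3) in the whole flask = 1.13 × 10^-3 × 250.0/20.0 = 0.0141 mol
mass of NaHCO3 = 0.0141 × 84.01 = 1.18 g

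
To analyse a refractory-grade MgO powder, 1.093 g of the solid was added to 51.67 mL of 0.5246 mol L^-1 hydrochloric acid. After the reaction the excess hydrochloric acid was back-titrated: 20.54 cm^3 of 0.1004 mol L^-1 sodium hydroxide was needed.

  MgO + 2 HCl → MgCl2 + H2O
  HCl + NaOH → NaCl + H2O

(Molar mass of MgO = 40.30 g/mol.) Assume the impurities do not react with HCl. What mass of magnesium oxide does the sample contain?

n(HCl) added = 0.05167 × 0.5246 = 0.02711 mol
n(NaOH) used in back-titration = 0.02054 × 0.1004 = 2.062 × 10^-3 mol
n(HCl) left over = 2.062 × 10^-3 mol (1:1 ratio)
n(HCl) consumed by analyte = 0.02711 − 2.062 × 10^-3 = 0.02504 mol
From the 1:2 ratio, n(MgO) = 1/2 × 0.02504 = 0.01252 mol
mass of MgO = 0.01252 × 40.30 = 0.5046 g

0.5046 g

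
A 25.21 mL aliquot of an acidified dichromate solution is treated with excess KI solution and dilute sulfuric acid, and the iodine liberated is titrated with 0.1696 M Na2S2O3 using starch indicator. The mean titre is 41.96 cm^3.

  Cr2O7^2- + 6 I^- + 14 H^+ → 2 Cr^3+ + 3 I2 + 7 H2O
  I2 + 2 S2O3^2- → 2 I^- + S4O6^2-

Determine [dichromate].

n(S2O3^2-) = 0.04196 × 0.1696 = 7.116 × 10^-3 mol
n(I2) = n(S2O3^2-)/2 = 3.558 × 10^-3 mol
From the 1:3 ratio, n(Cr2O7^2-) in the aliquot = 1/3 × 3.558 × 10^-3 = 1.186 × 10^-3 mol
[Cr2O7^2-] = 1.186 × 10^-3 / 0.02521 = 0.04705 mol/L

0.04705 M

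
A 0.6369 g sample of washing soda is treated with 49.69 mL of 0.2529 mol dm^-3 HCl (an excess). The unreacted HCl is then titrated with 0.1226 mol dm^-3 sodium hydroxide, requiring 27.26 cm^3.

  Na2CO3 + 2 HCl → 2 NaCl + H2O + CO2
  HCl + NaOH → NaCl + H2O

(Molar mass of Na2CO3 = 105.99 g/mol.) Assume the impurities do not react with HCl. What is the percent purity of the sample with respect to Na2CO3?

76.76 %

n(HCl) added = 0.04969 × 0.2529 = 0.01257 mol
n(NaOH) used in back-titration = 0.02726 × 0.1226 = 3.342 × 10^-3 mol
n(HCl) left over = 3.342 × 10^-3 mol (1:1 ratio)
n(HCl) consumed by analyte = 0.01257 − 3.342 × 10^-3 = 9.225 × 10^-3 mol
From the 1:2 ratio, n(Na2CO3) = 1/2 × 9.225 × 10^-3 = 4.612 × 10^-3 mol
mass of Na2CO3 = 4.612 × 10^-3 × 105.99 = 0.4889 g
% Na2CO3 = 0.4889 / 0.6369 × 100 = 76.76 %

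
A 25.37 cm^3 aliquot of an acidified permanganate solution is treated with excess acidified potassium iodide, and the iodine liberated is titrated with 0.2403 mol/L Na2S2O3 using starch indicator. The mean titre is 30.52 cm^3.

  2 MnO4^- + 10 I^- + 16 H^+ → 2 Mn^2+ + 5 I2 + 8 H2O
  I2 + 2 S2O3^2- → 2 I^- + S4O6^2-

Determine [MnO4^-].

0.05782 mol/L

n(S2O3^2-) = 0.03052 × 0.2403 = 7.334 × 10^-3 mol
n(I2) = n(S2O3^2-)/2 = 3.667 × 10^-3 mol
From the 2:5 ratio, n(MnO4^-) in the aliquot = 2/5 × 3.667 × 10^-3 = 1.467 × 10^-3 mol
[MnO4^-] = 1.467 × 10^-3 / 0.02537 = 0.05782 mol/L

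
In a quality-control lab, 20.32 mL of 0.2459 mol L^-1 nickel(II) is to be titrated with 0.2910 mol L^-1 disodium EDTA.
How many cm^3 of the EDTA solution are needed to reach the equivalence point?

17.17 mL

Ni^2+ + EDTA^4- → [Ni(EDTA)]^2-
n(Ni2+) = 0.02032 L × 0.2459 mol/L = 4.997 × 10^-3 mol
n(EDTA) = 4.997 × 10^-3 mol (1:1 stoichiometry)
V(EDTA) = 4.997 × 10^-3 mol / 0.2910 mol/L = 0.01717 L = 17.17 mL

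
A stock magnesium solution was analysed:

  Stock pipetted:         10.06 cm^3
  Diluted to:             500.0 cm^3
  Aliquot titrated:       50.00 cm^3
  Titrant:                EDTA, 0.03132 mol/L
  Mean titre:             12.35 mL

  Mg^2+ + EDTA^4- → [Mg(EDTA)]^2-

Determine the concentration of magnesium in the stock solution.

n(EDTA) = 0.01235 × 0.03132 = 3.868 × 10^-4 mol
n(Mg2+) in the aliquot = 3.868 × 10^-4 mol (1:1 ratio)
[Mg2+]_dilute = 3.868 × 10^-4 / 0.05000 = 0.007736 mol/L
Dilution factor = 500.0 / 10.06 = 49.70
[Mg2+]_stock = 0.007736 × 49.70 = 0.3845 mol/L

0.3845 mol/L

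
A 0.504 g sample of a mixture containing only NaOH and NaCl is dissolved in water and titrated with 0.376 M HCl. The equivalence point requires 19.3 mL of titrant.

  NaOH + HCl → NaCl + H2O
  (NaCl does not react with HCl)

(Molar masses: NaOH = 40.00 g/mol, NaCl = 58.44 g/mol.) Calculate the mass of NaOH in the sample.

0.290 g

n(HCl) = 0.0193 × 0.376 = 7.26 × 10^-3 mol
Let x = n(NaOH), y = n(NaCl).
Titrant: 1x = 7.26 × 10^-3;  mass: 40.00x + 58.44y = 0.504
Solving, x = 7.26 × 10^-3 mol, y = 3.66 × 10^-3 mol
mass of NaOH = 7.26 × 10^-3 × 40.00 = 0.290 g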